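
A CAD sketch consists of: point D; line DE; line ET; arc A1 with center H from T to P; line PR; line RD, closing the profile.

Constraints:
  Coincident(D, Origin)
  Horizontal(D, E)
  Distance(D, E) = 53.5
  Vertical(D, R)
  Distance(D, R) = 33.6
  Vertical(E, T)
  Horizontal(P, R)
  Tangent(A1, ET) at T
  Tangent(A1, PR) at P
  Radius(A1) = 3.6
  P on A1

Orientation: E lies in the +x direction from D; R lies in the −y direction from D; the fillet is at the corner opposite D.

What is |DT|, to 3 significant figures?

61.3

D is at the origin; D and E share the same y with |DE| = 53.5 and E on the +x side, so E = (53.5, 0.00). D and R share the same x with |DR| = 33.6 and R on the −y side, so R = (0.00, -33.6). The virtual corner opposite D is at (53.5, -33.6). Tangency of A1 to ET means the radius HT is perpendicular to ET and tangency of A1 to PR means the radius HP is perpendicular to PR, with radius 3.6, so the center H sits 3.6 in from both sides at H = (49.9, -30.0). That places the tangent points at T = (53.5, -30.0) on ET and P = (49.9, -33.6) on PR. Then |DT| = |T − D| = 61.3.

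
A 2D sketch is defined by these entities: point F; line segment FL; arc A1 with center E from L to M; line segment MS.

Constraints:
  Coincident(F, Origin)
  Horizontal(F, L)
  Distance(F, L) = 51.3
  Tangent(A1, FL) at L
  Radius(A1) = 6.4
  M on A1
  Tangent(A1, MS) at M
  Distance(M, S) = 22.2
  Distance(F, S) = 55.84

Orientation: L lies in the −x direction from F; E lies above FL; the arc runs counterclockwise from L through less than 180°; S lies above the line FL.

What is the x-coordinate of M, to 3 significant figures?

-44.9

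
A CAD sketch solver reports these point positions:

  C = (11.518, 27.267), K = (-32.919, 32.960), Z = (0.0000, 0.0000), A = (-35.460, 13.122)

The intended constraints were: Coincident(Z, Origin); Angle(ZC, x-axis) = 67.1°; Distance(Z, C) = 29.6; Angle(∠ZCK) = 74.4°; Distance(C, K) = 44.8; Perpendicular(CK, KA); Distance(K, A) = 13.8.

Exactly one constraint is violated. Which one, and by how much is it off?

Distance(K, A) = 13.8 — off by 6.20.

Z = (0.00, 0.00) ✓; ZC at 67.10° ✓; |ZC| = 29.60 ✓; ∠ZCK = 74.40° ✓; |CK| = 44.80 ✓; ∠(CK, KA) = 90.00° ✓; |KA| = 20.00 ✗.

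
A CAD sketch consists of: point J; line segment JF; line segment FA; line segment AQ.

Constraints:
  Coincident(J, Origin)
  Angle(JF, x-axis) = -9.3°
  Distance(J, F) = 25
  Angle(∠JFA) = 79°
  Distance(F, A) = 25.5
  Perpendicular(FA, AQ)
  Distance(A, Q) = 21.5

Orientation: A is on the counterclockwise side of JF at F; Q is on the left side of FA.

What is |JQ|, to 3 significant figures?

21.0

J is at the origin; JF runs at -9.3° with length 25.0, so F = 25.0·(cos -9.3°, sin -9.3°) = (24.7, -4.04). ∠JFA = 79.0°, so FA runs at -9.3° + (180° − 79.0°) = 91.7° from the x-axis; with |FA| = 25.5, A = F + 25.5·(cos 91.7°, sin 91.7°) = (23.9, 21.4). The perpendicularity gives AQ at right angles to FA; with |AQ| = 21.5 on the left of FA, Q = A + 21.5·(-1.00, -0.0297) = (2.42, 20.8). Then |JQ| = |Q − J| = 21.0.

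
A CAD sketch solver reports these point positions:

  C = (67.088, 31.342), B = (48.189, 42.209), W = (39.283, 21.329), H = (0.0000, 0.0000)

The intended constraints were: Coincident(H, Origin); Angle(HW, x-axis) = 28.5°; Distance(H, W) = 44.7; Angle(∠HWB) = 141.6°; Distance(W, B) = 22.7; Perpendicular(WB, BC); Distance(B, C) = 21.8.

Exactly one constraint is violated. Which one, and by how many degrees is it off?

Perpendicular(WB, BC) — off by 6.80°.

H = (0.00, 0.00) ✓; HW at 28.50° ✓; |HW| = 44.70 ✓; ∠HWB = 141.6° ✓; |WB| = 22.70 ✓; ∠(WB, BC) = 96.80° ✗; |BC| = 21.80 ✓.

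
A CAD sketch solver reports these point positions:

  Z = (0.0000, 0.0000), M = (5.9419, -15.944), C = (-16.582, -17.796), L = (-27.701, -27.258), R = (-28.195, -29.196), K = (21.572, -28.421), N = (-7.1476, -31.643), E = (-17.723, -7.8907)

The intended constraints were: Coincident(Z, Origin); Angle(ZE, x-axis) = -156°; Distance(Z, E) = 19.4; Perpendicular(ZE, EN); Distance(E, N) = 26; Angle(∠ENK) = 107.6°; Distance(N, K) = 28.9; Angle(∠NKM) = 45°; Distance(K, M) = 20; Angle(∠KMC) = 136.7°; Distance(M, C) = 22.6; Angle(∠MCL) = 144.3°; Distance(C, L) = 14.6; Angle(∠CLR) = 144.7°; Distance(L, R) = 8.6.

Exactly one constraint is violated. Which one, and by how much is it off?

Distance(L, R) = 8.6 — off by 6.60.

Z = (0.00, 0.00) ✓; ZE at -156.0° ✓; |ZE| = 19.40 ✓; ∠(ZE, EN) = 90.00° ✓; |EN| = 26.00 ✓; ∠ENK = 107.6° ✓; |NK| = 28.90 ✓; ∠NKM = 45.00° ✓; |KM| = 20.00 ✓; ∠KMC = 136.7° ✓; |MC| = 22.60 ✓; ∠MCL = 144.3° ✓; |CL| = 14.60 ✓; ∠CLR = 144.7° ✓; |LR| = 2.000 ✗.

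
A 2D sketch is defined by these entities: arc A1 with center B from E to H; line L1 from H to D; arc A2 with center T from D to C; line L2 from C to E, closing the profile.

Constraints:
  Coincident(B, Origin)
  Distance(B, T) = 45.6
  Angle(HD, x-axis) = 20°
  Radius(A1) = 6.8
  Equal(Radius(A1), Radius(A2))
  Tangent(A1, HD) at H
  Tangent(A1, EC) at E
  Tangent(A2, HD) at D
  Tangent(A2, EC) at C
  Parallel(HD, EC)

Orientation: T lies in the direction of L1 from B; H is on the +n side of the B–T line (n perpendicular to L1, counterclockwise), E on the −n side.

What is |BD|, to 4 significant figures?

46.10

The slot axis is L1's direction at 20.0°, so u = (cos 20.0°, sin 20.0°) = (0.9397, 0.3420) and n = (−sin 20.0°, cos 20.0°) = (-0.3420, 0.9397). B is at the origin and T lies 45.6 along u from B, so T = 45.6·u = (42.85, 15.60). Tangency of A1 to both parallel lines with radius 6.8 puts H and E at B ± 6.8·n: H = (-2.326, 6.390), E = (2.326, -6.390). Equal radii place D and C the same way about T: D = T + 6.8·n = (40.52, 21.99), C = T − 6.8·n = (45.18, 9.206). Then |BD| = |D − B| = 46.10.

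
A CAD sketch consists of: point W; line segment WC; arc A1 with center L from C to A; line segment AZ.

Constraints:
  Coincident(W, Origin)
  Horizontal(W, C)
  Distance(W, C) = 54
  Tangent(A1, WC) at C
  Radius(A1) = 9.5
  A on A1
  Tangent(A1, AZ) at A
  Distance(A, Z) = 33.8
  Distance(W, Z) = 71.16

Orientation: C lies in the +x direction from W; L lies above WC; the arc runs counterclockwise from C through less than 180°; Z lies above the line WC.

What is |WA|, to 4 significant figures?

64.32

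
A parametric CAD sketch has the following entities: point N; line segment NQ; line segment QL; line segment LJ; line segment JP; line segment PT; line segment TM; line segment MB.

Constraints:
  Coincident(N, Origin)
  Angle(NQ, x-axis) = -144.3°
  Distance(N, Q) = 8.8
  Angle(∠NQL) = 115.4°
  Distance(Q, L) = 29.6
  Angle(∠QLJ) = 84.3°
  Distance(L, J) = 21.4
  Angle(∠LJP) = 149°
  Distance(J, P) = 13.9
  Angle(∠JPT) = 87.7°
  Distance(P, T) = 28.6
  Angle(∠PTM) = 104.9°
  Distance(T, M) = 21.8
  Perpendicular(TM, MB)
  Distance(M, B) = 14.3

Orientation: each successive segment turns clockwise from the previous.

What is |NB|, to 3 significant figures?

23.9

N is at the origin; NQ runs at -144.3° with length 8.8, so Q = (-7.15, -5.14). ∠NQL = 115.4° gives QL at 151° from the x-axis; with |QL| = 29.6, L = (-33.1, 9.17). ∠QLJ = 84.3° gives LJ at 55.4° from the x-axis; with |LJ| = 21.4, J = (-20.9, 26.8). ∠LJP = 149.0° gives JP at 24.4° from the x-axis; with |JP| = 13.9, P = (-8.25, 32.5). ∠JPT = 87.7° gives PT at -67.9° from the x-axis; with |PT| = 28.6, T = (2.51, 6.03). ∠PTM = 104.9° gives TM at -143° from the x-axis; with |TM| = 21.8, M = (-14.9, -7.09). The perpendicularity gives MB at right angles to TM, so MB runs at 127°; with |MB| = 14.3, B = (-23.5, 4.33). Then |NB| = |B − N| = 23.9.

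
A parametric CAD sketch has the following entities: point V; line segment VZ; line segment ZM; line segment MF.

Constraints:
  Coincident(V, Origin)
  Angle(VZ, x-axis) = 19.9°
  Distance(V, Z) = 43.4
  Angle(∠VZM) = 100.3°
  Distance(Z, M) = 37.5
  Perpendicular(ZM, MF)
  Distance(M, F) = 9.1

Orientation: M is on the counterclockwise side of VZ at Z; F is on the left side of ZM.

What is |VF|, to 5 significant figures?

56.369

V is at the origin; VZ runs at 19.9° with length 43.4, so Z = 43.4·(cos 19.9°, sin 19.9°) = (40.809, 14.772). ∠VZM = 100.3°, so ZM runs at 19.9° + (180° − 100.3°) = 99.600° from the x-axis; with |ZM| = 37.5, M = Z + 37.5·(cos 99.600°, sin 99.600°) = (34.555, 51.747). ZM ⟂ MF; with |MF| = 9.1 on the left of ZM, F = M + 9.1·(-0.98600, -0.16677) = (25.582, 50.230). Then |VF| = |F − V| = 56.369.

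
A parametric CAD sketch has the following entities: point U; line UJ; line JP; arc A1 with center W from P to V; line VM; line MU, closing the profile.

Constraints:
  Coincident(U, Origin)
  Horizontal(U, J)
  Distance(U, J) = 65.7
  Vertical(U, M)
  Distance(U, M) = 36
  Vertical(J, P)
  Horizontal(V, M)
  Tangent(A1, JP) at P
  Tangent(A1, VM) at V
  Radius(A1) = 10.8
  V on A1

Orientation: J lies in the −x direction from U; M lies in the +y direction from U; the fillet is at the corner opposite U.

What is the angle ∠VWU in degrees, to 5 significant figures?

114.66°

U is at the origin; U and J share the same y with |UJ| = 65.7 and J on the −x side, so J = (-65.700, 0.0000). U and M share the same x with |UM| = 36.0 and M on the +y side, so M = (0.0000, 36.000). The virtual corner opposite U is at (-65.700, 36.000). Tangency of A1 to JP means the radius WP is perpendicular to JP and since A1 is tangent to VM there, WV ⟂ VM, with radius 10.8, so the center W sits 10.8 in from both sides at W = (-54.900, 25.200). That places the tangent points at P = (-65.700, 25.200) on JP and V = (-54.900, 36.000) on VM. Then cos ∠VWU = WV·WU / (|WV||WU|), giving 114.66°.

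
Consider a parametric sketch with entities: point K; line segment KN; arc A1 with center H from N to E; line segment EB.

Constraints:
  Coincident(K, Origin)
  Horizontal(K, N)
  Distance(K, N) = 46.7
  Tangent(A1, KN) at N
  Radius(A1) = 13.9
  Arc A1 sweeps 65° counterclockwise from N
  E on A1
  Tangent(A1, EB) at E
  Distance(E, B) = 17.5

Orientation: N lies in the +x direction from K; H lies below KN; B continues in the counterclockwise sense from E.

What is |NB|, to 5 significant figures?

31.149

K is at the origin; K and N share the same y with |KN| = 46.7 and N on the +x side, so N = (46.700, 0.0000). A1 meets KN tangentially, so HN is at right angles to KN, so H = N + (0, -13.9) = (46.700, -13.900). On A1, N sits at bearing 90° from H; a 65° counterclockwise sweep puts E at bearing 155°, so E = H + 13.9·(cos 155°, sin 155°) = (34.102, -8.0256). Since A1 is tangent to EB there, HE ⟂ EB, so EB runs along (−sin 155°, cos 155°); with |EB| = 17.5, B = (26.707, -23.886). Then |NB| = |B − N| = 31.149.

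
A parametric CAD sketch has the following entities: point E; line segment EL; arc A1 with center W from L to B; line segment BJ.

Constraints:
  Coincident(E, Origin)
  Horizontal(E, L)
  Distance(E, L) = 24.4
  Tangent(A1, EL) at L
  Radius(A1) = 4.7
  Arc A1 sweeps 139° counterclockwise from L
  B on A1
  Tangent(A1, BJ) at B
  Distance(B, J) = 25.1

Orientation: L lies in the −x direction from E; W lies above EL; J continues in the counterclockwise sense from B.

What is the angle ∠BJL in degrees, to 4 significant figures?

16.31°

E is at the origin; EL is horizontal with |EL| = 24.4 and L on the −x side, so L = (-24.40, 0.000). Since A1 is tangent to EL there, WL ⟂ EL, so W = L + (0, 4.7) = (-24.40, 4.700). On A1, L sits at bearing -90° from W; a 139° counterclockwise sweep puts B at bearing 49°, so B = W + 4.7·(cos 49°, sin 49°) = (-21.32, 8.247). Tangency of A1 to BJ means the radius WB is perpendicular to BJ, so BJ runs along (−sin 49°, cos 49°); with |BJ| = 25.1, J = (-40.26, 24.71). Then cos ∠BJL = JB·JL / (|JB||JL|), giving 16.31°.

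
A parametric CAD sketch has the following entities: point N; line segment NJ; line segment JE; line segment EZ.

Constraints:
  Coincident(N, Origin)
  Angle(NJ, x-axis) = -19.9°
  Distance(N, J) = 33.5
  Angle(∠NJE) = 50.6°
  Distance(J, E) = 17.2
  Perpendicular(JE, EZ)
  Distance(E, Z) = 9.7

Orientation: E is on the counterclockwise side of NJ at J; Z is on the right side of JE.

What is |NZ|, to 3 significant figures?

35.8

N is at the origin; NJ runs at -19.9° with length 33.5, so J = 33.5·(cos -19.9°, sin -19.9°) = (31.5, -11.4). ∠NJE = 50.6°, so JE runs at -19.9° + (180° − 50.6°) = 110° from the x-axis; with |JE| = 17.2, E = J + 17.2·(cos 110°, sin 110°) = (25.8, 4.81). The perpendicularity gives EZ at right angles to JE; with |EZ| = 9.7 on the right of JE, Z = E + 9.7·(0.943, 0.334) = (34.9, 8.05). Then |NZ| = |Z − N| = 35.8.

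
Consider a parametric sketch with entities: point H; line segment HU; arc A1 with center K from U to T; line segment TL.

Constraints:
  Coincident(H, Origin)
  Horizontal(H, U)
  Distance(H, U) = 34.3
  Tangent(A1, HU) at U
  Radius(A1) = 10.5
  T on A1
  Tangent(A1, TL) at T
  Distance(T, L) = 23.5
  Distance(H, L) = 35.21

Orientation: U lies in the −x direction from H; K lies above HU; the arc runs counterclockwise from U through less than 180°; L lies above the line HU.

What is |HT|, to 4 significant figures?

25.38

H is at the origin; H and U share the same y with |HU| = 34.3 and U on the −x side, so U = (-34.30, 0.000). A1 meets HU tangentially, so KU is at right angles to HU, so K = U + (0, 10.5) = (-34.30, 10.50). Since KT ⟂ TL (tangency), |KL| = √(10.5² + 23.5²) = 25.74 regardless of where T sits on A1. So L lies on both circle(H, 35.21) and circle(K, 25.74); the above-HU intersection is L = (-17.89, 30.33). T is the foot of the tangent from L: T = (-24.18, 7.687).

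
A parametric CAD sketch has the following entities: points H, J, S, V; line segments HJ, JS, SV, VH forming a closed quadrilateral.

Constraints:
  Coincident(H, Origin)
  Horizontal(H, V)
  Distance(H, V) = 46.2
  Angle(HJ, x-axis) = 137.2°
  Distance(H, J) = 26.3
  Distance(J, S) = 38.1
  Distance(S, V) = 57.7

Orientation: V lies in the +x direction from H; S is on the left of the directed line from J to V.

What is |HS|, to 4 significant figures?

44.63

Checks: |JS| = 38.10 ✓; |SV| = 57.70 ✓.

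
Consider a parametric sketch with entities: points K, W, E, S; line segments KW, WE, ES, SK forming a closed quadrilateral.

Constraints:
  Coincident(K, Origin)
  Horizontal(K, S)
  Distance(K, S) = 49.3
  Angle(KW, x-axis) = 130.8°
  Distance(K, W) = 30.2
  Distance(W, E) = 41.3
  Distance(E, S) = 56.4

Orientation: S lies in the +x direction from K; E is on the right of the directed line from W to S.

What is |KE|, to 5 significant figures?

16.416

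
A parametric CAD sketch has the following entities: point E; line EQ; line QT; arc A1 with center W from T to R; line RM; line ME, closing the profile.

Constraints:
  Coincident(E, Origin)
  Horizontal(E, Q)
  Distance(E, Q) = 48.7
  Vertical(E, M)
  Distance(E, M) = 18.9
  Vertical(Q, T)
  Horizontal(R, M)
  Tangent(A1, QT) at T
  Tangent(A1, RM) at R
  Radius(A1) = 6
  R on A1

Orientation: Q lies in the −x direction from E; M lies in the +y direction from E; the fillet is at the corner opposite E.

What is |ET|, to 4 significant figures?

50.38

E is at the origin; EQ is horizontal with |EQ| = 48.7 and Q on the −x side, so Q = (-48.70, 0.000). EM is vertical with |EM| = 18.9 and M on the +y side, so M = (0.000, 18.90). The virtual corner opposite E is at (-48.70, 18.90). A1 meets QT tangentially, so WT is at right angles to QT and tangency of A1 to RM means the radius WR is perpendicular to RM, with radius 6.0, so the center W sits 6.0 in from both sides at W = (-42.70, 12.90). That places the tangent points at T = (-48.70, 12.90) on QT and R = (-42.70, 18.90) on RM. Then |ET| = |T − E| = 50.38.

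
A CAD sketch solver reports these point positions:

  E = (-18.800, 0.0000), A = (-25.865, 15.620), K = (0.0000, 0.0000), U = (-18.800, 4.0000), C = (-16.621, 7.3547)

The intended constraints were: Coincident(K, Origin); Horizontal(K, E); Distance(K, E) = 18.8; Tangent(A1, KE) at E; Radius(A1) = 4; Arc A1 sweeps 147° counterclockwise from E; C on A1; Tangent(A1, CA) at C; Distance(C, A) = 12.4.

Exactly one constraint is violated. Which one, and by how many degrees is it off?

Tangent(A1, CA) at C — off by 8.80°.

K = (0.00, 0.00) ✓; K.y = 0.00, E.y = 0.00 ✓; |KE| = 18.80 ✓; ∠(UE, EK) = 90.00° ✓; |UE| = 4.000 ✓; bearing(U→C) − bearing(U→E) = 147.0° ✓; |UC| = 4.000 ✓; ∠(UC, CA) = 98.80° ✗; |CA| = 12.40 ✓.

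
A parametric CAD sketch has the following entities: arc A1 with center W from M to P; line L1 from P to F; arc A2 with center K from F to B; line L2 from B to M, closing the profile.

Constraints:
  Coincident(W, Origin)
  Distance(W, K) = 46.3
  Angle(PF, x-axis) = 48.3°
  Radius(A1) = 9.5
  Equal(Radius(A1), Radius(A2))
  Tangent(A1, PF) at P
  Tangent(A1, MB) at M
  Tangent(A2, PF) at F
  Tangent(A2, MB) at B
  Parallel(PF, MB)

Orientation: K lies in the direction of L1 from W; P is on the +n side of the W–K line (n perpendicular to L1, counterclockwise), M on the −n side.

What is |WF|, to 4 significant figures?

47.26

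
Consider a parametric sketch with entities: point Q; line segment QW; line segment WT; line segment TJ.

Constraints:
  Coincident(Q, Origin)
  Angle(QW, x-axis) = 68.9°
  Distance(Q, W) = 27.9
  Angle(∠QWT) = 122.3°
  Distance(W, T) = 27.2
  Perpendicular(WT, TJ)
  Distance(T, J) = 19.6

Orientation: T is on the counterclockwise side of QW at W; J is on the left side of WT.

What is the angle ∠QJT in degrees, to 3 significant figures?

95.4°

∠QWT = 122.3°, so WT runs at 68.9° + (180° − 122.3°) = 127° from the x-axis; with |WT| = 27.2, T = W + 27.2·(cos 127°, sin 127°) = (-6.17, 47.9). WT is perpendicular to TJ; with |TJ| = 19.6 on the left of WT, J = T + 19.6·(-0.803, -0.596) = (-21.9, 36.2). Then cos ∠QJT = JQ·JT / (|JQ||JT|), giving 95.4°.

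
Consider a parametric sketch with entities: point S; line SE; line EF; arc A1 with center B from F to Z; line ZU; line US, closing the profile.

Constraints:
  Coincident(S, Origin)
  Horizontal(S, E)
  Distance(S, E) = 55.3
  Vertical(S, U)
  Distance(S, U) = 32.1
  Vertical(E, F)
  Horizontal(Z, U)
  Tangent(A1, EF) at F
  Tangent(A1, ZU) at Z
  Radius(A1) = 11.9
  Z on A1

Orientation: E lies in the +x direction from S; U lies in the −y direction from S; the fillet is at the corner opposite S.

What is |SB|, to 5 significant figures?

47.871

S is at the origin; SE is horizontal with |SE| = 55.3 and E on the +x side, so E = (55.300, 0.0000). S and U share the same x with |SU| = 32.1 and U on the −y side, so U = (0.0000, -32.100). The virtual corner opposite S is at (55.300, -32.100). Since A1 is tangent to EF there, BF ⟂ EF and since A1 is tangent to ZU there, BZ ⟂ ZU, with radius 11.9, so the center B sits 11.9 in from both sides at B = (43.400, -20.200). Then |SB| = |B − S| = 47.871.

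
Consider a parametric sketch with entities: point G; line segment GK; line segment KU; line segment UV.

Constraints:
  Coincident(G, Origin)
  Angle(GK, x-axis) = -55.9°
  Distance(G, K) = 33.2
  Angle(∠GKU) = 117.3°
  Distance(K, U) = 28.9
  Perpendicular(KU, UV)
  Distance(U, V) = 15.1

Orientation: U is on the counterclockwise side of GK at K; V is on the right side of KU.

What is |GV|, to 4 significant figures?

62.74

G is at the origin; GK runs at -55.9° with length 33.2, so K = 33.2·(cos -55.9°, sin -55.9°) = (18.61, -27.49). ∠GKU = 117.3°, so KU runs at -55.9° + (180° − 117.3°) = 6.800° from the x-axis; with |KU| = 28.9, U = K + 28.9·(cos 6.800°, sin 6.800°) = (47.31, -24.07). The perpendicularity gives UV at right angles to KU; with |UV| = 15.1 on the right of KU, V = U + 15.1·(0.1184, -0.9930) = (49.10, -39.06). Then |GV| = |V − G| = 62.74.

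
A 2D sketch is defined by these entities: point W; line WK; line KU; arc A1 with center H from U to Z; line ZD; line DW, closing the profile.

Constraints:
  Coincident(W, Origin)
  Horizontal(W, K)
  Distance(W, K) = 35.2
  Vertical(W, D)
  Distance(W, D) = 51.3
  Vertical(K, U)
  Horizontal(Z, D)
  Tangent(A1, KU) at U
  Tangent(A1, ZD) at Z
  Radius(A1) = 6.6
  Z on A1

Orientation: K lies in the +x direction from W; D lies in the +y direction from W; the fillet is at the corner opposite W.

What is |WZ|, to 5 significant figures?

58.734

W is at the origin; W and K share the same y with |WK| = 35.2 and K on the +x side, so K = (35.200, 0.0000). WD is vertical with |WD| = 51.3 and D on the +y side, so D = (0.0000, 51.300). The virtual corner opposite W is at (35.200, 51.300). A1 meets KU tangentially, so HU is at right angles to KU and A1 meets ZD tangentially, so HZ is at right angles to ZD, with radius 6.6, so the center H sits 6.6 in from both sides at H = (28.600, 44.700). That places the tangent points at U = (35.200, 44.700) on KU and Z = (28.600, 51.300) on ZD. Then |WZ| = |Z − W| = 58.734.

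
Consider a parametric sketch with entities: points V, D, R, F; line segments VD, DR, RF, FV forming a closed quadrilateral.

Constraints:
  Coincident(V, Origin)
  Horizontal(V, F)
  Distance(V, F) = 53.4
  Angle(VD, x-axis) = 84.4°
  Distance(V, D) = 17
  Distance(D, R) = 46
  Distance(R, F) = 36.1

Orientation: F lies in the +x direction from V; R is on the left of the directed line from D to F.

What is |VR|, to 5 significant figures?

56.148

Checks: |DR| = 46.00 ✓; |RF| = 36.10 ✓.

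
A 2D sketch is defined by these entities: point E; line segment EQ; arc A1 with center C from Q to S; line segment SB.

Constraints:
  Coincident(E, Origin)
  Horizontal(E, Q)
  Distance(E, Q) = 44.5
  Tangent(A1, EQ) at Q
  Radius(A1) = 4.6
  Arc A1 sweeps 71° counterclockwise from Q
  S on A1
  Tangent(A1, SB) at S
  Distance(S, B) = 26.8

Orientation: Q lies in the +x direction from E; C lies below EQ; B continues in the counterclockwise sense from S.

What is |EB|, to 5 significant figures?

42.385

E is at the origin; EQ is horizontal with |EQ| = 44.5 and Q on the +x side, so Q = (44.500, 0.0000). Since A1 is tangent to EQ there, CQ ⟂ EQ, so C = Q + (0, -4.6) = (44.500, -4.6000). On A1, Q sits at bearing 90° from C; a 71° counterclockwise sweep puts S at bearing 161°, so S = C + 4.6·(cos 161°, sin 161°) = (40.151, -3.1024). Since A1 is tangent to SB there, CS ⟂ SB, so SB runs along (−sin 161°, cos 161°); with |SB| = 26.8, B = (31.425, -28.442). Then |EB| = |B − E| = 42.385.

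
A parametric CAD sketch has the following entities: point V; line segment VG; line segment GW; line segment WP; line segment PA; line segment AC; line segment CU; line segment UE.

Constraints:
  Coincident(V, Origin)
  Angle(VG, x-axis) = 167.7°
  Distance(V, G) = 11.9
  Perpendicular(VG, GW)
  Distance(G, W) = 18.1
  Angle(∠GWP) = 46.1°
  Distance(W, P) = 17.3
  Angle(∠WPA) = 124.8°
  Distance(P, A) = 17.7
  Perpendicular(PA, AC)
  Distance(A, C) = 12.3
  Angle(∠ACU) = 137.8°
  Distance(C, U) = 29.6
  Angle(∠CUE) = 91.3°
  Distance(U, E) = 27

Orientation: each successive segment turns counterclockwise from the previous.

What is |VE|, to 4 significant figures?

33.34

V is at the origin; VG runs at 167.7° with length 11.9, so G = (-11.63, 2.535). The perpendicularity gives GW at right angles to VG, so GW runs at -102.3°; with |GW| = 18.1, W = (-15.48, -15.15). ∠GWP = 46.1° gives WP at 31.60° from the x-axis; with |WP| = 17.3, P = (-0.7478, -6.085). ∠WPA = 124.8° gives PA at 86.80° from the x-axis; with |PA| = 17.7, A = (0.2402, 11.59). The perpendicularity gives AC at right angles to PA, so AC runs at 176.8°; with |AC| = 12.3, C = (-12.04, 12.27). ∠ACU = 137.8° gives CU at -141.0° from the x-axis; with |CU| = 29.6, U = (-35.04, -6.353). ∠CUE = 91.3° gives UE at -52.30° from the x-axis; with |UE| = 27.0, E = (-18.53, -27.72). Then |VE| = |E − V| = 33.34.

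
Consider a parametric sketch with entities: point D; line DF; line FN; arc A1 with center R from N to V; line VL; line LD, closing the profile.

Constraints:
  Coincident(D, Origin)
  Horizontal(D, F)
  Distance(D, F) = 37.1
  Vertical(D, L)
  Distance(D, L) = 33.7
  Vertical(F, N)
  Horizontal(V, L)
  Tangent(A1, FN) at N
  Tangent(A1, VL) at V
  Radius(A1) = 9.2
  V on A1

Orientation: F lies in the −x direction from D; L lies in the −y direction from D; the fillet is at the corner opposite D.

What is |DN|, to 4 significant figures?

44.46

D is at the origin; DF is horizontal with |DF| = 37.1 and F on the −x side, so F = (-37.10, 0.000). DL is vertical with |DL| = 33.7 and L on the −y side, so L = (0.000, -33.70). The virtual corner opposite D is at (-37.10, -33.70). The tangent condition forces RN to be normal to FN and the tangent condition forces RV to be normal to VL, with radius 9.2, so the center R sits 9.2 in from both sides at R = (-27.90, -24.50). That places the tangent points at N = (-37.10, -24.50) on FN and V = (-27.90, -33.70) on VL. Then |DN| = |N − D| = 44.46.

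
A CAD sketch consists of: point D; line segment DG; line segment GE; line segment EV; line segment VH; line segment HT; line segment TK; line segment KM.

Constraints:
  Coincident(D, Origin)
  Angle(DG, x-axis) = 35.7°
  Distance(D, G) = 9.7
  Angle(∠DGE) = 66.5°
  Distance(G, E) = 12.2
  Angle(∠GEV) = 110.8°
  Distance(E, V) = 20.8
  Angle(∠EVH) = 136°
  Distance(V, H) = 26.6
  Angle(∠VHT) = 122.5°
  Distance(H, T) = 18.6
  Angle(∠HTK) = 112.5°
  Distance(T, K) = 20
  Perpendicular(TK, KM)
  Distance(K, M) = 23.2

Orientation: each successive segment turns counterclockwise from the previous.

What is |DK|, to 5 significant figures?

31.636

D is at the origin; DG runs at 35.7° with length 9.7, so G = (7.8772, 5.6603). ∠DGE = 66.5° gives GE at 149.20° from the x-axis; with |GE| = 12.2, E = (-2.6021, 11.907). ∠GEV = 110.8° gives EV at -141.60° from the x-axis; with |EV| = 20.8, V = (-18.903, -1.0126). ∠EVH = 136.0° gives VH at -97.600° from the x-axis; with |VH| = 26.6, H = (-22.421, -27.379). ∠VHT = 122.5° gives HT at -40.100° from the x-axis; with |HT| = 18.6, T = (-8.1934, -39.360). ∠HTK = 112.5° gives TK at 27.400° from the x-axis; with |TK| = 20.0, K = (9.5629, -30.156). Then |DK| = |K − D| = 31.636.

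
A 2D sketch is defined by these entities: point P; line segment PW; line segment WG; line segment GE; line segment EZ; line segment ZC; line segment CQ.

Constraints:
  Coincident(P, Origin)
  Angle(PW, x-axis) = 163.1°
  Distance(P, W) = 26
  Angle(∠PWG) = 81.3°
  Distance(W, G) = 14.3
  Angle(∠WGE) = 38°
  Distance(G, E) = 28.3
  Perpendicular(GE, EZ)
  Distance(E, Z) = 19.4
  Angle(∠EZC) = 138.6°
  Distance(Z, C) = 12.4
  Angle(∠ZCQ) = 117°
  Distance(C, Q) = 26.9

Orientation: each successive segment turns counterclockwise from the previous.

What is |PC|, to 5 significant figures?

42.749

P is at the origin; PW runs at 163.1° with length 26.0, so W = (-24.877, 7.5583). ∠PWG = 81.3° gives WG at -98.200° from the x-axis; with |WG| = 14.3, G = (-26.917, -6.5955). ∠WGE = 38.0° gives GE at 43.800° from the x-axis; with |GE| = 28.3, E = (-6.4909, 12.992). GE is perpendicular to EZ, so EZ runs at 133.80°; with |EZ| = 19.4, Z = (-19.919, 26.994). ∠EZC = 138.6° gives ZC at 175.20° from the x-axis; with |ZC| = 12.4, C = (-32.275, 28.032). Then |PC| = |C − P| = 42.749.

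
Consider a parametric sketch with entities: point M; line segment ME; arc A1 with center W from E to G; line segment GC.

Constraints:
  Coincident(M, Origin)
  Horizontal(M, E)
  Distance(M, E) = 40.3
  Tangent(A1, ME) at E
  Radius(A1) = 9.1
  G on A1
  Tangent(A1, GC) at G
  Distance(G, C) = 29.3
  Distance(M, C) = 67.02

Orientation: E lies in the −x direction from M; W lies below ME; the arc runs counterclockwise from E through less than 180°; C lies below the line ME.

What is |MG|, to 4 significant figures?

49.45

Checks: M = (0.00, 0.00) ✓; |WG| = 9.100 ✓; ∠(WG, GC) = 90.00° ✓; |GC| = 29.30 ✓; |MC| = 67.02 ✓.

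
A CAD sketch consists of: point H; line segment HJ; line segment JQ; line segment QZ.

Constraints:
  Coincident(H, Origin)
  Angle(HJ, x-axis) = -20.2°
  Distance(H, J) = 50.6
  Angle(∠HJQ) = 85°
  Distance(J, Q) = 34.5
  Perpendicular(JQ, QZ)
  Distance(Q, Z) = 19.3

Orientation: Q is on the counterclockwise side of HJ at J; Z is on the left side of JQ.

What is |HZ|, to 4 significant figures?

43.28

∠HJQ = 85.0°, so JQ runs at -20.2° + (180° − 85.0°) = 74.80° from the x-axis; with |JQ| = 34.5, Q = J + 34.5·(cos 74.80°, sin 74.80°) = (56.53, 15.82). The perpendicularity gives QZ at right angles to JQ; with |QZ| = 19.3 on the left of JQ, Z = Q + 19.3·(-0.9650, 0.2622) = (37.91, 20.88). Then |HZ| = |Z − H| = 43.28.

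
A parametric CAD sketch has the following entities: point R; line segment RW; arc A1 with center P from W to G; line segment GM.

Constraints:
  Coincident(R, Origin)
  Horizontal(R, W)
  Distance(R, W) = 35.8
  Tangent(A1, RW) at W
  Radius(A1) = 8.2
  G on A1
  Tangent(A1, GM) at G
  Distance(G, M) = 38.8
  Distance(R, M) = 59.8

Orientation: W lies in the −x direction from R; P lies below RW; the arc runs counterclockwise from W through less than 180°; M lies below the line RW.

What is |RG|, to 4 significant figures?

44.93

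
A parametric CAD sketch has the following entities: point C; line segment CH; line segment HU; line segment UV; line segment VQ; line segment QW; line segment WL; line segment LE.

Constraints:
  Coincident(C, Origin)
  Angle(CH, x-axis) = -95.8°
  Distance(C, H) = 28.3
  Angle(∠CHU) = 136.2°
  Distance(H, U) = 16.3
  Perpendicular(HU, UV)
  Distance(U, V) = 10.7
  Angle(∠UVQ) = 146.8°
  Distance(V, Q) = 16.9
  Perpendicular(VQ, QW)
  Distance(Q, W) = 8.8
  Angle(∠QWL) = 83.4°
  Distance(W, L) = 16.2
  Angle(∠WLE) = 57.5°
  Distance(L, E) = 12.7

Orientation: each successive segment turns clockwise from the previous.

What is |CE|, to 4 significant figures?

34.34

∠QWL = 83.4° gives WL at -89.40° from the x-axis; with |WL| = 16.2, L = (-15.43, -28.90). ∠WLE = 57.5° gives LE at 148.1° from the x-axis; with |LE| = 12.7, E = (-26.21, -22.19). Then |CE| = |E − C| = 34.34.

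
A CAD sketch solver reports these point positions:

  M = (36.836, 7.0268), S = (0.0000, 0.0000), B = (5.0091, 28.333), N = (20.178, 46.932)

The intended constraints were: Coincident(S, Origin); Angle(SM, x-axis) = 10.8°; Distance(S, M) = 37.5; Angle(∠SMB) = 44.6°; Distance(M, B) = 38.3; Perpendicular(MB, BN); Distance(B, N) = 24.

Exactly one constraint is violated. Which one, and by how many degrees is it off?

Perpendicular(MB, BN) — off by 5.40°.

S = (0.00, 0.00) ✓; SM at 10.80° ✓; |SM| = 37.50 ✓; ∠SMB = 44.60° ✓; |MB| = 38.30 ✓; ∠(MB, BN) = 95.40° ✗; |BN| = 24.00 ✓.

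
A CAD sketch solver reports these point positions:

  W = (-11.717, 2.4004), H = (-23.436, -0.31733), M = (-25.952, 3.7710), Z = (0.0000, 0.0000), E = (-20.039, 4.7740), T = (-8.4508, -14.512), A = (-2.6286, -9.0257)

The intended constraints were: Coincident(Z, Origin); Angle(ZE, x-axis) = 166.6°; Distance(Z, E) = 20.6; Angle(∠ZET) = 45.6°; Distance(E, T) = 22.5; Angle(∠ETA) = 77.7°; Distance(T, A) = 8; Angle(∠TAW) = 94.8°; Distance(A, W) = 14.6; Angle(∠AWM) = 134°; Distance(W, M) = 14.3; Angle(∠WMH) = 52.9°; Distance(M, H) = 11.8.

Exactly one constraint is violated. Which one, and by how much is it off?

Distance(M, H) = 11.8 — off by 7.00.

Z = (0.00, 0.00) ✓; ZE at 166.6° ✓; |ZE| = 20.60 ✓; ∠ZET = 45.60° ✓; |ET| = 22.50 ✓; ∠ETA = 77.70° ✓; |TA| = 8.000 ✓; ∠TAW = 94.80° ✓; |AW| = 14.60 ✓; ∠AWM = 134.0° ✓; |WM| = 14.30 ✓; ∠WMH = 52.89° ✓; |MH| = 4.800 ✗.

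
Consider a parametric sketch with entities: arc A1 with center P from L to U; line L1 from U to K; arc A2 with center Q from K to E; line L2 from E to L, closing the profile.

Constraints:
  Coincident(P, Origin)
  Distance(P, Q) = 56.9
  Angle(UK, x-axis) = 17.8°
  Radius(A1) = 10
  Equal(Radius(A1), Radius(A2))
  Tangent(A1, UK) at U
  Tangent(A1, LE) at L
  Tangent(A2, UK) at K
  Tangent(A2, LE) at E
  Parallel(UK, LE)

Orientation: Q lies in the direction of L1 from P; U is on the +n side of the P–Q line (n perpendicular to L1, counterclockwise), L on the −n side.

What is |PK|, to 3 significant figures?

57.8

Tangency of A1 to both parallel lines with radius 10.0 puts U and L at P ± 10.0·n: U = (-3.06, 9.52), L = (3.06, -9.52). Equal radii place K and E the same way about Q: K = Q + 10.0·n = (51.1, 26.9), E = Q − 10.0·n = (57.2, 7.87). Then |PK| = |K − P| = 57.8.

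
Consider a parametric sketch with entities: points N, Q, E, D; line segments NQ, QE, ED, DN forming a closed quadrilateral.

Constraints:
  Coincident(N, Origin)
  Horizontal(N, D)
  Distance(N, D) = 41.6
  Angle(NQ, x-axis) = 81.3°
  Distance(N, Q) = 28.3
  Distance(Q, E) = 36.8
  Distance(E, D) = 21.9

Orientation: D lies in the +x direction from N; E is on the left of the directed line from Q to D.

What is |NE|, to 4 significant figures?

46.09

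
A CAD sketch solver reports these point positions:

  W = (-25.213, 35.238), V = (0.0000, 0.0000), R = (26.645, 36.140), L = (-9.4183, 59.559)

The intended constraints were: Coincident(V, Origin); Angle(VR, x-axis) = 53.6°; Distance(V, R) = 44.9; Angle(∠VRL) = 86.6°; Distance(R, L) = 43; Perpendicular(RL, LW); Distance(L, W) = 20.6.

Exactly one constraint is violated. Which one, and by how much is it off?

Distance(L, W) = 20.6 — off by 8.40.

V = (0.00, 0.00) ✓; VR at 53.60° ✓; |VR| = 44.90 ✓; ∠VRL = 86.60° ✓; |RL| = 43.00 ✓; ∠(RL, LW) = 90.00° ✓; |LW| = 29.00 ✗.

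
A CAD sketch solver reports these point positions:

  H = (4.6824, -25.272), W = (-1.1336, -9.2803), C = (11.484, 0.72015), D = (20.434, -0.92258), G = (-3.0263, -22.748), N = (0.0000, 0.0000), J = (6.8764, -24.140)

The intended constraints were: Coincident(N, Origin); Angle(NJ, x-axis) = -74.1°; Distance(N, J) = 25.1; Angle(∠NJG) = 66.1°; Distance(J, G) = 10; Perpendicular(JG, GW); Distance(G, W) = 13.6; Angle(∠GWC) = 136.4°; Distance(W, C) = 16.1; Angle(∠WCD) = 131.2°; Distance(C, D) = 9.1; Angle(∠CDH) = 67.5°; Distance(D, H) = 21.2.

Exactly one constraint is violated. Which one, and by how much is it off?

Distance(D, H) = 21.2 — off by 7.80.

N = (0.00, 0.00) ✓; NJ at -74.10° ✓; |NJ| = 25.10 ✓; ∠NJG = 66.10° ✓; |JG| = 10.00 ✓; ∠(JG, GW) = 90.00° ✓; |GW| = 13.60 ✓; ∠GWC = 136.4° ✓; |WC| = 16.10 ✓; ∠WCD = 131.2° ✓; |CD| = 9.100 ✓; ∠CDH = 67.50° ✓; |DH| = 29.00 ✗.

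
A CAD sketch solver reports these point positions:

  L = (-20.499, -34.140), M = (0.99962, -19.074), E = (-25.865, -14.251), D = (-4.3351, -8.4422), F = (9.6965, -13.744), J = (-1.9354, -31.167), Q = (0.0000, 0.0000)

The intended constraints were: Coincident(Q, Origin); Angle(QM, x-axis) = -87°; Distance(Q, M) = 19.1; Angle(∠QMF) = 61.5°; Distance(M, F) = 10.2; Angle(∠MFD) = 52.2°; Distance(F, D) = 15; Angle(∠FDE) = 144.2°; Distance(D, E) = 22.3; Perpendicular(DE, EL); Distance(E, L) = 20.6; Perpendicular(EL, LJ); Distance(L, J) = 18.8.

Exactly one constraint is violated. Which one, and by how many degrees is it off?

Perpendicular(EL, LJ) — off by 6.00°.

Q = (0.00, 0.00) ✓; QM at -87.00° ✓; |QM| = 19.10 ✓; ∠QMF = 61.50° ✓; |MF| = 10.20 ✓; ∠MFD = 52.20° ✓; |FD| = 15.00 ✓; ∠FDE = 144.2° ✓; |DE| = 22.30 ✓; ∠(DE, EL) = 90.00° ✓; |EL| = 20.60 ✓; ∠(EL, LJ) = 84.00° ✗; |LJ| = 18.80 ✓.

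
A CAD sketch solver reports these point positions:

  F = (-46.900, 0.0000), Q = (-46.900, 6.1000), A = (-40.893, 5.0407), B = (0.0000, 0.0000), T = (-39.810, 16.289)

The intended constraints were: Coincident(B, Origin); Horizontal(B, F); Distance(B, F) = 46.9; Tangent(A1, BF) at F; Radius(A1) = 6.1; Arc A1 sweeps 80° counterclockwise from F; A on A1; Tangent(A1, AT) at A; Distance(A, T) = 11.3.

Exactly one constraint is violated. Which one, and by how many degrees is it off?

Tangent(A1, AT) at A — off by 4.50°.

B = (0.00, 0.00) ✓; B.y = 0.00, F.y = 0.00 ✓; |BF| = 46.90 ✓; ∠(QF, FB) = 90.00° ✓; |QF| = 6.100 ✓; bearing(Q→A) − bearing(Q→F) = 80.00° ✓; |QA| = 6.100 ✓; ∠(QA, AT) = 85.50° ✗; |AT| = 11.30 ✓.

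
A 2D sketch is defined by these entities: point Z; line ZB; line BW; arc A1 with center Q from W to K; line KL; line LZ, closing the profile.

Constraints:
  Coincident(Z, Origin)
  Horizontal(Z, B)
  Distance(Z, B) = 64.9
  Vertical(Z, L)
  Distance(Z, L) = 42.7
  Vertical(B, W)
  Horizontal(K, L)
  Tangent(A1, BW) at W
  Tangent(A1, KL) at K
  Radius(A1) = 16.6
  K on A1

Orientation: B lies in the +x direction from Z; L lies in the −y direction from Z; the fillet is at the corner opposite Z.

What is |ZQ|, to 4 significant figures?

54.90

Z and L share the same x with |ZL| = 42.7 and L on the −y side, so L = (0.000, -42.70). The virtual corner opposite Z is at (64.90, -42.70). Since A1 is tangent to BW there, QW ⟂ BW and tangency of A1 to KL means the radius QK is perpendicular to KL, with radius 16.6, so the center Q sits 16.6 in from both sides at Q = (48.30, -26.10). Then |ZQ| = |Q − Z| = 54.90.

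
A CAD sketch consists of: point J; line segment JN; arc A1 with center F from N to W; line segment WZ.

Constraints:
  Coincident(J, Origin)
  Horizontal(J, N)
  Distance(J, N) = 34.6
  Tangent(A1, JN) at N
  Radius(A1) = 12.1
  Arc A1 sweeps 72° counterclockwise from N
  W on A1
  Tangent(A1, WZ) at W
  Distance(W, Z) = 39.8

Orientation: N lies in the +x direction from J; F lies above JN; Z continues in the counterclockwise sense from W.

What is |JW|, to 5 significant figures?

46.860

J is at the origin; JN is horizontal with |JN| = 34.6 and N on the +x side, so N = (34.600, 0.0000). The tangent condition forces FN to be normal to JN, so F = N + (0, 12.1) = (34.600, 12.100). On A1, N sits at bearing -90° from F; a 72° counterclockwise sweep puts W at bearing -18°, so W = F + 12.1·(cos -18°, sin -18°) = (46.108, 8.3609). Then |JW| = |W − J| = 46.860.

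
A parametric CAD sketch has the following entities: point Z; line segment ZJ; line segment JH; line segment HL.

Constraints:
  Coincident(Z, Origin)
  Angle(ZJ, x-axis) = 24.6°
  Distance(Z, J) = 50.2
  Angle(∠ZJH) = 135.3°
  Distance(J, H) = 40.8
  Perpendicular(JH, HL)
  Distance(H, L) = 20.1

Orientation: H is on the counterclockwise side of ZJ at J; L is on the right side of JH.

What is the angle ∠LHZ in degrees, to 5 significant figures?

114.78°

Z is at the origin; ZJ runs at 24.6° with length 50.2, so J = 50.2·(cos 24.6°, sin 24.6°) = (45.644, 20.897). ∠ZJH = 135.3°, so JH runs at 24.6° + (180° − 135.3°) = 69.300° from the x-axis; with |JH| = 40.8, H = J + 40.8·(cos 69.300°, sin 69.300°) = (60.065, 59.063). The perpendicularity gives HL at right angles to JH; with |HL| = 20.1 on the right of JH, L = H + 20.1·(0.93544, -0.35347) = (78.868, 51.959). Then cos ∠LHZ = HL·HZ / (|HL||HZ|), giving 114.78°.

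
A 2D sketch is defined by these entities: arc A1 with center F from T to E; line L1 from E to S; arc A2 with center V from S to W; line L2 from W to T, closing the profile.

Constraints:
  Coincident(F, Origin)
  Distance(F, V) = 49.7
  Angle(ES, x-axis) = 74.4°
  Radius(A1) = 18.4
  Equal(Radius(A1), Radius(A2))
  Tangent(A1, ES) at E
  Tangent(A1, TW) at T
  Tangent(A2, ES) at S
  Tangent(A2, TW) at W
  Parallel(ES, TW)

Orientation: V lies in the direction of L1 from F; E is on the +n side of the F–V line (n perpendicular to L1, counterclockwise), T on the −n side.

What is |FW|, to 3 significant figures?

53.0

Tangency of A1 to both parallel lines with radius 18.4 puts E and T at F ± 18.4·n: E = (-17.7, 4.95), T = (17.7, -4.95). Equal radii place S and W the same way about V: S = V + 18.4·n = (-4.36, 52.8), W = V − 18.4·n = (31.1, 42.9). Then |FW| = |W − F| = 53.0.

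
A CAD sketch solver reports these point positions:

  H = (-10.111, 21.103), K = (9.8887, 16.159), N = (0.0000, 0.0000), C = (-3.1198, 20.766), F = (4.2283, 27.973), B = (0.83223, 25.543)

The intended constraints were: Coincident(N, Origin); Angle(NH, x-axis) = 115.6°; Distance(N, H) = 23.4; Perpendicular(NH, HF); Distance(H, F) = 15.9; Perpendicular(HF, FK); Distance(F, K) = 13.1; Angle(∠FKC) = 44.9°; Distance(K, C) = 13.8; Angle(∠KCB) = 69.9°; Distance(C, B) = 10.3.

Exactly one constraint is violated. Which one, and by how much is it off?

Distance(C, B) = 10.3 — off by 4.10.

N = (0.00, 0.00) ✓; NH at 115.6° ✓; |NH| = 23.40 ✓; ∠(NH, HF) = 90.00° ✓; |HF| = 15.90 ✓; ∠(HF, FK) = 90.00° ✓; |FK| = 13.10 ✓; ∠FKC = 44.90° ✓; |KC| = 13.80 ✓; ∠KCB = 69.90° ✓; |CB| = 6.200 ✗.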